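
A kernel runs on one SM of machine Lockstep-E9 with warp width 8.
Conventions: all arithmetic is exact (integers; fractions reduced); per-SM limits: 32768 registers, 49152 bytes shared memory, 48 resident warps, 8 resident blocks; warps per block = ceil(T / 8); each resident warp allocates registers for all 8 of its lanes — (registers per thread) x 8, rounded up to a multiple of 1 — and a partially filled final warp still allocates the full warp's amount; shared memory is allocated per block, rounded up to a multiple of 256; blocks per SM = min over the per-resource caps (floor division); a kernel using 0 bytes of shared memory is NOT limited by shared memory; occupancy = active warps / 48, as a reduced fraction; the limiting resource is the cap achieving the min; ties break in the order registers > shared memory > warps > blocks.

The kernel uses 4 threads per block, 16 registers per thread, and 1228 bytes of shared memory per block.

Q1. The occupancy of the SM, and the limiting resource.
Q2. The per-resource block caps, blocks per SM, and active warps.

Answer: occupancy 1/6, limited by blocks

registers: 256 blocks
shared memory: 38 blocks
warps: 48 blocks
blocks: 8 blocks

Answer: 8 blocks, 8 active warps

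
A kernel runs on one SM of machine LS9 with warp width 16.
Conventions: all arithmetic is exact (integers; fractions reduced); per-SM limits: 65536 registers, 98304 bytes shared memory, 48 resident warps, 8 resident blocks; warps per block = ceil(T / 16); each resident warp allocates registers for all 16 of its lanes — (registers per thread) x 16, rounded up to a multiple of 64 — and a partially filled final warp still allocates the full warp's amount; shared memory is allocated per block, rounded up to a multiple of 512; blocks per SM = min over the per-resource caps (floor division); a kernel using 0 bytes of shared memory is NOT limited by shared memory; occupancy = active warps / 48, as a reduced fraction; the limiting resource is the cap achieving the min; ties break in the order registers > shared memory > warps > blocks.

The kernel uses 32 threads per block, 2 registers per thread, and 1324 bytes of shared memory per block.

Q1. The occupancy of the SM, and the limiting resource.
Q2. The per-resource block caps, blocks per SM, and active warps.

Answer: occupancy 1/3, limited by blocks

registers: 512 blocks
shared memory: 64 blocks
warps: 24 blocks
blocks: 8 blocks

Answer: 8 blocks, 16 active warps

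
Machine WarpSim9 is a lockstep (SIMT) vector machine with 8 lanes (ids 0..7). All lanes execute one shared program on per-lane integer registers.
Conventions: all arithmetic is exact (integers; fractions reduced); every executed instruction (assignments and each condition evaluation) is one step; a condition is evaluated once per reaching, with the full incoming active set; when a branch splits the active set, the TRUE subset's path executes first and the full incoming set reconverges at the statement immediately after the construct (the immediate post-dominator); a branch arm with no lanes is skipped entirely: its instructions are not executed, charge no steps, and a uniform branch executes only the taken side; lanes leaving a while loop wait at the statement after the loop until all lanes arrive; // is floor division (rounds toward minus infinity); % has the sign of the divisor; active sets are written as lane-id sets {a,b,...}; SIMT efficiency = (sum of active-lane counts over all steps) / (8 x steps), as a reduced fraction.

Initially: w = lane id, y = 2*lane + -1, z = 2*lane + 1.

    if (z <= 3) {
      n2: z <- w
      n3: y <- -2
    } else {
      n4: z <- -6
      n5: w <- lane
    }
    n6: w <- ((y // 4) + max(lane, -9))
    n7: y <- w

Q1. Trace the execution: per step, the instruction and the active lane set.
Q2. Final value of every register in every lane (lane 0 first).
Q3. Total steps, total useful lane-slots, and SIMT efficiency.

step 0: eval (z <= 3)                {0,1,2,3,4,5,6,7}
step 1: z <- w                       {0,1}
step 2: y <- -2                      {0,1}
step 3: z <- -6                      {2,3,4,5,6,7}
step 4: w <- lane                    {2,3,4,5,6,7}
step 5: w <- ((y // 4) + max(lane, -9)) {0,1,2,3,4,5,6,7}
step 6: y <- w                       {0,1,2,3,4,5,6,7}

Answer: 7 steps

w: -1,0,2,4,5,7,8,10
y: -1,0,2,4,5,7,8,10
z: 0,1,-6,-6,-6,-6,-6,-6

steps = 7; useful = 40; efficiency = 40/56 = 5/7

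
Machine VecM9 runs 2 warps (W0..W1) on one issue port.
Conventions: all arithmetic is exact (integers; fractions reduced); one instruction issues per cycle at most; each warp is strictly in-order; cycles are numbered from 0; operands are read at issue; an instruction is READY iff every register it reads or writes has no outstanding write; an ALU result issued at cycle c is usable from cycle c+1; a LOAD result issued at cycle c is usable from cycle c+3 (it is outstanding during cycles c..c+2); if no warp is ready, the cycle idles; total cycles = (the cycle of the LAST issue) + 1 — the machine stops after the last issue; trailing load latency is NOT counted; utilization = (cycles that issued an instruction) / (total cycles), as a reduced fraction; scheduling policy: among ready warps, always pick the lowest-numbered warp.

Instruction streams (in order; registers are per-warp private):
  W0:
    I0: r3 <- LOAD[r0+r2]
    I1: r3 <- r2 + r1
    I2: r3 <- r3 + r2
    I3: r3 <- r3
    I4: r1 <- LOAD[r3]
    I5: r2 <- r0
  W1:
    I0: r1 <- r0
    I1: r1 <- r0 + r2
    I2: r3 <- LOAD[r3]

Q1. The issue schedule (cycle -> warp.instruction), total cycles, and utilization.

cycle 0: W0.I0
cycle 1: W1.I0
cycle 2: W1.I1
cycle 3: W0.I1
cycle 4: W0.I2
cycle 5: W0.I3
cycle 6: W0.I4
cycle 7: W0.I5
cycle 8: W1.I2

Answer: 9 cycles, utilization 1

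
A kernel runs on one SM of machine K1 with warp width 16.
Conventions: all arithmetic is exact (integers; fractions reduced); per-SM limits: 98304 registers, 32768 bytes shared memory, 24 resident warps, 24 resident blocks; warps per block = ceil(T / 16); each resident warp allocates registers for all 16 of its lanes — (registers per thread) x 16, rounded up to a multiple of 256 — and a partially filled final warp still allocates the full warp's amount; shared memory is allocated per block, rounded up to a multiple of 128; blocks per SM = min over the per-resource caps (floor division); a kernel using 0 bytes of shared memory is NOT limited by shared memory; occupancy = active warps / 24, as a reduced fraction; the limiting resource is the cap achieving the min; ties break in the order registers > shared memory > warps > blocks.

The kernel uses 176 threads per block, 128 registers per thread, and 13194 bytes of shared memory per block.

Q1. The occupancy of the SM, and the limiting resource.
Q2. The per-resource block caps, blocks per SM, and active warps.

Answer: occupancy 11/12, limited by shared memory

registers: 4 blocks
shared memory: 2 blocks
warps: 2 blocks
blocks: 24 blocks

Answer: 2 blocks, 22 active warps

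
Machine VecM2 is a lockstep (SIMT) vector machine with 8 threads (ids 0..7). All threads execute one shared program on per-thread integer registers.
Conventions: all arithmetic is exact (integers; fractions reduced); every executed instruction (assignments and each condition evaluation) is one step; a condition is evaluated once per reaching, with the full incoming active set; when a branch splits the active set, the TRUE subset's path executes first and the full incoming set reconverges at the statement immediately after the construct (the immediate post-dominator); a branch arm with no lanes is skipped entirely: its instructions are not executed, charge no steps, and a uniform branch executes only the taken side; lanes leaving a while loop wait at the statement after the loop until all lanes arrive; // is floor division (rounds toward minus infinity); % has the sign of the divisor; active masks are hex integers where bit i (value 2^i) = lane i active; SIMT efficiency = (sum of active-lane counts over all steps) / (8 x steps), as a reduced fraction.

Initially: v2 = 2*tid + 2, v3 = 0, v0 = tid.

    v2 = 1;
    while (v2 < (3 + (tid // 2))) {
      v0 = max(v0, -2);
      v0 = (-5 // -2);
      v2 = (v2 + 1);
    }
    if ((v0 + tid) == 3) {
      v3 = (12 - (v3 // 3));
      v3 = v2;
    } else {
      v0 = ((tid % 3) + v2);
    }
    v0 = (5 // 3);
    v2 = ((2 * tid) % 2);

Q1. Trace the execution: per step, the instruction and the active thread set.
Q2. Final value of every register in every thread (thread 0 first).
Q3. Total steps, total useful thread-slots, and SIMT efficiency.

step 0: v2 <- 1                      0xff
step 1: eval (v2 < (3 + (tid // 2))) 0xff
step 2: v0 <- max(v0, -2)            0xff
step 3: v0 <- (-5 // -2)             0xff
step 4: v2 <- (v2 + 1)               0xff
step 5: eval (v2 < (3 + (tid // 2))) 0xff
step 6: v0 <- max(v0, -2)            0xff
step 7: v0 <- (-5 // -2)             0xff
step 8: v2 <- (v2 + 1)               0xff
step 9: eval (v2 < (3 + (tid // 2))) 0xff
step 10: v0 <- max(v0, -2)            0xfc
step 11: v0 <- (-5 // -2)             0xfc
step 12: v2 <- (v2 + 1)               0xfc
step 13: eval (v2 < (3 + (tid // 2))) 0xfc
step 14: v0 <- max(v0, -2)            0xf0
step 15: v0 <- (-5 // -2)             0xf0
step 16: v2 <- (v2 + 1)               0xf0
step 17: eval (v2 < (3 + (tid // 2))) 0xf0
step 18: v0 <- max(v0, -2)            0xc0
step 19: v0 <- (-5 // -2)             0xc0
step 20: v2 <- (v2 + 1)               0xc0
step 21: eval (v2 < (3 + (tid // 2))) 0xc0
step 22: eval ((v0 + tid) == 3)       0xff
step 23: v3 <- (12 - (v3 // 3))       0x02
step 24: v3 <- v2                     0x02
step 25: v0 <- ((tid % 3) + v2)       0xfd
step 26: v0 <- (5 // 3)               0xff
step 27: v2 <- ((2 * tid) % 2)        0xff

Answer: 28 steps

v2: 0,0,0,0,0,0,0,0
v3: 0,3,0,0,0,0,0,0
v0: 1,1,1,1,1,1,1,1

steps = 28; useful = 161; efficiency = 161/224 = 23/32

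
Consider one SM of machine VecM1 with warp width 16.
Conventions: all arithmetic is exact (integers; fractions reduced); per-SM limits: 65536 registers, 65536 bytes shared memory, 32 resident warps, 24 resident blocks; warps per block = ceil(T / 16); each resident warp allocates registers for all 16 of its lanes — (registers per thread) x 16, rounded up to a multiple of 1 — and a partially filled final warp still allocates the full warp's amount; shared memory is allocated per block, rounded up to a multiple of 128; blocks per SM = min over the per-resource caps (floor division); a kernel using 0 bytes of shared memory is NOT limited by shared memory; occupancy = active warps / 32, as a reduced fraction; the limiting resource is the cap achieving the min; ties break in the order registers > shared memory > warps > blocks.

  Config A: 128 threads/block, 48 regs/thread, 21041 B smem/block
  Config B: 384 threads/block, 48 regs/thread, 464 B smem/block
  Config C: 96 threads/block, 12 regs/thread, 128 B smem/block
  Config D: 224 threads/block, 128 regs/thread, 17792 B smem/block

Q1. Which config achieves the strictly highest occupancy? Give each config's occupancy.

occupancies: A 3/4, B 3/4, C 15/16, D 7/8

Answer: C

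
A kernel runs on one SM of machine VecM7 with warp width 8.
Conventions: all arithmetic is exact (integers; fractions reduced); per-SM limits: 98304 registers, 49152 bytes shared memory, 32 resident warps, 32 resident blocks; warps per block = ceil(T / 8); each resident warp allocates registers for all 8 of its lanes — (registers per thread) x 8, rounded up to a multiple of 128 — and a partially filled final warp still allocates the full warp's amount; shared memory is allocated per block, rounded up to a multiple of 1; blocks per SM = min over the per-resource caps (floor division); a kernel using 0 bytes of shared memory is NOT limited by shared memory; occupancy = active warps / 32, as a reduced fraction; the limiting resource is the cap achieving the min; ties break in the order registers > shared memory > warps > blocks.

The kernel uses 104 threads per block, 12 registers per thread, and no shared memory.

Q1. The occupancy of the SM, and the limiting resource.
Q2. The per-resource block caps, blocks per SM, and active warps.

Answer: occupancy 13/16, limited by warps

registers: 59 blocks
shared memory: no limit (kernel uses none)
warps: 2 blocks
blocks: 32 blocks

Answer: 2 blocks, 26 active warps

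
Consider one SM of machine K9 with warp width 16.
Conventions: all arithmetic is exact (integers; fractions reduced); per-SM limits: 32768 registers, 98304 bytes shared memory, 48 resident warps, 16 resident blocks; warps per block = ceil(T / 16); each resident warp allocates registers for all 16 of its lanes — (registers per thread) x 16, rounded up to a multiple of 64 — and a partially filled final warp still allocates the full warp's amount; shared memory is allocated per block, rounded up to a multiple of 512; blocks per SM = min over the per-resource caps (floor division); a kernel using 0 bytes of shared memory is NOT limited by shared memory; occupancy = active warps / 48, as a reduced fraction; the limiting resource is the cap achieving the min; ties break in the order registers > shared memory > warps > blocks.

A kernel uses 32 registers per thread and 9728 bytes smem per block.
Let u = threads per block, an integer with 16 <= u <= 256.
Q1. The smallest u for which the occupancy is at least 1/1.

Answer: u = 81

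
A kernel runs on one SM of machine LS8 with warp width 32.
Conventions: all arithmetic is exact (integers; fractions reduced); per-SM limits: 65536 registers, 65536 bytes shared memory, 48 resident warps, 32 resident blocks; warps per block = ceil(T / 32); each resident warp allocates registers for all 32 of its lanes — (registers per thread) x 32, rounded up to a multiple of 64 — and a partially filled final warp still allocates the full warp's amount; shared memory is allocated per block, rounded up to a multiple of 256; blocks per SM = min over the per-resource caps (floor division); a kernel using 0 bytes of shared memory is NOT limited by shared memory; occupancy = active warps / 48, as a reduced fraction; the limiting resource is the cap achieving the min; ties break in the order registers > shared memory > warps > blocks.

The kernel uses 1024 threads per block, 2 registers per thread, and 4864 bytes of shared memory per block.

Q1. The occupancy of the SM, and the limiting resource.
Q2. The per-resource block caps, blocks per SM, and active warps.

Answer: occupancy 2/3, limited by warps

registers: 32 blocks
shared memory: 13 blocks
warps: 1 block
blocks: 32 blocks

Answer: 1 block, 32 active warps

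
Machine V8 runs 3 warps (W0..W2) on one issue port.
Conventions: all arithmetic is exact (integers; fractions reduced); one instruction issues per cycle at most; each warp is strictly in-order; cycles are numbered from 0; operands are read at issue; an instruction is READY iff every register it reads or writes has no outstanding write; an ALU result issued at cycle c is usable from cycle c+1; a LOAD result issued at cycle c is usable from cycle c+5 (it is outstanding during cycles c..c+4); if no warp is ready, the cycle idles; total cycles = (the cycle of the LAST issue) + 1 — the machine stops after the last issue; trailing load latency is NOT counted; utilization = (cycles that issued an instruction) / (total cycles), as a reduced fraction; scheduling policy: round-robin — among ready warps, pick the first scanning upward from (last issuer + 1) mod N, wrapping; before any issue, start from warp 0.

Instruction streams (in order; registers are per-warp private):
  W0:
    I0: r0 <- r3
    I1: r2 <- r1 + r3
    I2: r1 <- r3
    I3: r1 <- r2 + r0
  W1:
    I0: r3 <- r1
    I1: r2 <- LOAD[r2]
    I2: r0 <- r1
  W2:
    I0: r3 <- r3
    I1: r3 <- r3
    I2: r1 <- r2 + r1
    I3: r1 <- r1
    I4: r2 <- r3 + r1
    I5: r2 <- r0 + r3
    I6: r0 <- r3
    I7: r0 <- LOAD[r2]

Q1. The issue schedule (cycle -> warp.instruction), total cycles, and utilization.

cycle 0: W0.I0
cycle 1: W1.I0
cycle 2: W2.I0
cycle 3: W0.I1
cycle 4: W1.I1
cycle 5: W2.I1
cycle 6: W0.I2
cycle 7: W1.I2
cycle 8: W2.I2
cycle 9: W0.I3
cycle 10: W2.I3
cycle 11: W2.I4
cycle 12: W2.I5
cycle 13: W2.I6
cycle 14: W2.I7

Answer: 15 cycles, utilization 1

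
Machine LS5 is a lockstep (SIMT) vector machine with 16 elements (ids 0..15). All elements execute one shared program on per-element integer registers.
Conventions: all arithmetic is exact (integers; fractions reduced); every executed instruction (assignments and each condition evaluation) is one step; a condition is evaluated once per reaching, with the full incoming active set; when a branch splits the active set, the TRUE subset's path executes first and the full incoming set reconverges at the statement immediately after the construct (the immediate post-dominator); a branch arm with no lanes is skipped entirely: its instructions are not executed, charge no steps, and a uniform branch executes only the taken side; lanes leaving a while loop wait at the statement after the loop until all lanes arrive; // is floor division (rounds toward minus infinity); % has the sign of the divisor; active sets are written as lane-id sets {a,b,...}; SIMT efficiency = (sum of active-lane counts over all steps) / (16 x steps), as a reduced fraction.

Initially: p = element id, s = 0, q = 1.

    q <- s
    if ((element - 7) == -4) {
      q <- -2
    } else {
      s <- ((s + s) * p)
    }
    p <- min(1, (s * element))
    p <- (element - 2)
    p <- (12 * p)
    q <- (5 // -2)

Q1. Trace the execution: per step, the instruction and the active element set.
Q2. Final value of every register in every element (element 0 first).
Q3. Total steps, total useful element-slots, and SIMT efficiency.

step 0: q <- s                       {0,1,2,3,4,5,6,7,8,9,10,11,12,13,14,15}
step 1: eval ((element - 7) == -4)   {0,1,2,3,4,5,6,7,8,9,10,11,12,13,14,15}
step 2: q <- -2                      {3}
step 3: s <- ((s + s) * p)           {0,1,2,4,5,6,7,8,9,10,11,12,13,14,15}
step 4: p <- min(1, (s * element))   {0,1,2,3,4,5,6,7,8,9,10,11,12,13,14,15}
step 5: p <- (element - 2)           {0,1,2,3,4,5,6,7,8,9,10,11,12,13,14,15}
step 6: p <- (12 * p)                {0,1,2,3,4,5,6,7,8,9,10,11,12,13,14,15}
step 7: q <- (5 // -2)               {0,1,2,3,4,5,6,7,8,9,10,11,12,13,14,15}

Answer: 8 steps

p: -24,-12,0,12,24,36,48,60,72,84,96,108,120,132,144,156
s: 0,0,0,0,0,0,0,0,0,0,0,0,0,0,0,0
q: -3,-3,-3,-3,-3,-3,-3,-3,-3,-3,-3,-3,-3,-3,-3,-3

steps = 8; useful = 112; efficiency = 112/128 = 7/8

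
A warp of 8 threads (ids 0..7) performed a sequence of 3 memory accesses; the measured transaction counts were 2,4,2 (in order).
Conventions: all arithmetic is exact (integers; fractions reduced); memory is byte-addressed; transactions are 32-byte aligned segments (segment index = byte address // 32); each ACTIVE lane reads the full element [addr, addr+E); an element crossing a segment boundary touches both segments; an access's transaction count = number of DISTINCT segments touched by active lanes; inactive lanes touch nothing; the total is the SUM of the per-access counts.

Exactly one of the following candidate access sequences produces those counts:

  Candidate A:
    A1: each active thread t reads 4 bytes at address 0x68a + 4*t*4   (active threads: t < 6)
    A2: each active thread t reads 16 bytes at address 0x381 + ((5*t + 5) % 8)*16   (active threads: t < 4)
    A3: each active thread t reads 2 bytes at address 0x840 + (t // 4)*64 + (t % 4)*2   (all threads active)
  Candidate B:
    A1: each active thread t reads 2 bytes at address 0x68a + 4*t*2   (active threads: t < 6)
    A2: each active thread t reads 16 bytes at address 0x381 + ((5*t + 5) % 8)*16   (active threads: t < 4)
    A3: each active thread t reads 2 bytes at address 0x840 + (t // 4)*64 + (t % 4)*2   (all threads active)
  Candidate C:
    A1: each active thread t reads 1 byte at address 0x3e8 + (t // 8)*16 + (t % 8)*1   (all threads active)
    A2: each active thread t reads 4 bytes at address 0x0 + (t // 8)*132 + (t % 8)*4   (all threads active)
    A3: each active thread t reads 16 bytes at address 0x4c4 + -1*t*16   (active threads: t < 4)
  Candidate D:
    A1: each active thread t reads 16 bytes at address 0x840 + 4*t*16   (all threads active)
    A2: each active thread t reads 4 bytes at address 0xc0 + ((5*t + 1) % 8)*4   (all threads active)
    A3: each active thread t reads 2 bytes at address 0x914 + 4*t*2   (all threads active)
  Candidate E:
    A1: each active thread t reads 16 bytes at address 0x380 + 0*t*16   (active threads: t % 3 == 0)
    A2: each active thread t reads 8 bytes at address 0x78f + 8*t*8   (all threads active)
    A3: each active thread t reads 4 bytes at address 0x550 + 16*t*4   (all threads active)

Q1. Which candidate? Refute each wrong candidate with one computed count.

A: A1 gives 3 transactions, not 2
C: A1 gives 1 transaction, not 2
D: A1 gives 8 transactions, not 2
E: A1 gives 1 transaction, not 2
B: all counts match (2,4,2)

Answer: B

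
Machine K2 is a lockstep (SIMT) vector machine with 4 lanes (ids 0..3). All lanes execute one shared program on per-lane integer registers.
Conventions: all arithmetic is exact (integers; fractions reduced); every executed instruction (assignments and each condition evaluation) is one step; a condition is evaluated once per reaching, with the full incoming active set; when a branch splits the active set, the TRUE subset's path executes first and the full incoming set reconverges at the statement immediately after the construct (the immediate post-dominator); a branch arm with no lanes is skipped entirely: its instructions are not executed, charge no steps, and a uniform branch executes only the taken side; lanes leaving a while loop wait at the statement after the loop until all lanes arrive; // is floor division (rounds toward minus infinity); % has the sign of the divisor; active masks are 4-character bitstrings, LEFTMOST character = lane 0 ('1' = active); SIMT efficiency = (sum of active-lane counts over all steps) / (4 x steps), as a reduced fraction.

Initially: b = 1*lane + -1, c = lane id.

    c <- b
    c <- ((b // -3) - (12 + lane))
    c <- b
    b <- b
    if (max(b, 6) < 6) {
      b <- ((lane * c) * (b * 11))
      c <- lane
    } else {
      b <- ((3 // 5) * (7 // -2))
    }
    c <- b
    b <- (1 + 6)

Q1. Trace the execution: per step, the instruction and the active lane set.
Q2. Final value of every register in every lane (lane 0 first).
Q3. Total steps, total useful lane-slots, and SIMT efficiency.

step 0: c <- b                       1111
step 1: c <- ((b // -3) - (12 + lane)) 1111
step 2: c <- b                       1111
step 3: b <- b                       1111
step 4: eval (max(b, 6) < 6)         1111
step 5: b <- ((3 // 5) * (7 // -2))  1111
step 6: c <- b                       1111
step 7: b <- (1 + 6)                 1111

Answer: 8 steps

b: 7,7,7,7
c: 0,0,0,0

steps = 8; useful = 32; efficiency = 32/32 = 1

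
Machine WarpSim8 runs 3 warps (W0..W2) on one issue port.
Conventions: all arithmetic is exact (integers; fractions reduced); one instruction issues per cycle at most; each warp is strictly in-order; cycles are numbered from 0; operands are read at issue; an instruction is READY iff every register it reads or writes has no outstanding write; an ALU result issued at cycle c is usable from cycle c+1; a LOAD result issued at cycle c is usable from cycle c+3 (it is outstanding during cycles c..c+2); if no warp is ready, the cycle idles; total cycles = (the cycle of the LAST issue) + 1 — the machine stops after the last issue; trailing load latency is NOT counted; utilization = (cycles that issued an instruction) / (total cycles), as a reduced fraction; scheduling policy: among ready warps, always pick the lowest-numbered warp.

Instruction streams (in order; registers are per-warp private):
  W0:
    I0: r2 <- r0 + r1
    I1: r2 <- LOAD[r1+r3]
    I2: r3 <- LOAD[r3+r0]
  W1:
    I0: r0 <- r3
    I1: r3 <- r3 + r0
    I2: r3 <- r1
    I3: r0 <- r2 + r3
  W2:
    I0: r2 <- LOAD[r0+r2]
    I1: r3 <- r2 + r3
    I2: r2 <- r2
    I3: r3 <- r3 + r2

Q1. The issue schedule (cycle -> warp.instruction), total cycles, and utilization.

cycle 0: W0.I0
cycle 1: W0.I1
cycle 2: W0.I2
cycle 3: W1.I0
cycle 4: W1.I1
cycle 5: W1.I2
cycle 6: W1.I3
cycle 7: W2.I0
cycle 8: idle
cycle 9: idle
cycle 10: W2.I1
cycle 11: W2.I2
cycle 12: W2.I3

Answer: 13 cycles, utilization 11/13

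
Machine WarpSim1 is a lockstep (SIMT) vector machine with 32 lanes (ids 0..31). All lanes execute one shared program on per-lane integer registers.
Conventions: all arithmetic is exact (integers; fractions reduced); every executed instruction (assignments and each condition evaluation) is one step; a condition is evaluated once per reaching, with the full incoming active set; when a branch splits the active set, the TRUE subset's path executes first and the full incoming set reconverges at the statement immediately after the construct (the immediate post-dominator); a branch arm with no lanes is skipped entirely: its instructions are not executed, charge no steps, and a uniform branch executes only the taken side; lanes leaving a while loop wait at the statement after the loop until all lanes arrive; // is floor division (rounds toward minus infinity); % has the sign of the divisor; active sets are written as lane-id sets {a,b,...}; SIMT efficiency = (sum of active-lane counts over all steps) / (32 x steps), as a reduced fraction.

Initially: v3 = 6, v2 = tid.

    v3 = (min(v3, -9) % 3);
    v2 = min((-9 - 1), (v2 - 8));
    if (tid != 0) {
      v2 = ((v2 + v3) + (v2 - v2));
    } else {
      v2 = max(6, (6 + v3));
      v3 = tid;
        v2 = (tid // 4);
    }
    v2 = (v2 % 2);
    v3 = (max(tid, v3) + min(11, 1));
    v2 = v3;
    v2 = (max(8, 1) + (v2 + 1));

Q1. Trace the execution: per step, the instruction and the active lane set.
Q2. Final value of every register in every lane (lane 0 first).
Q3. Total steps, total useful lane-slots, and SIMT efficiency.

step 0: v3 <- (min(v3, -9) % 3)      {0,1,2,3,4,5,6,7,8,9,10,11,12,13,14,15,16,17,18,19,20,21,22,23,24,25,26,27,28,29,30,31}
step 1: v2 <- min((-9 - 1), (v2 - 8)) {0,1,2,3,4,5,6,7,8,9,10,11,12,13,14,15,16,17,18,19,20,21,22,23,24,25,26,27,28,29,30,31}
step 2: eval (tid != 0)              {0,1,2,3,4,5,6,7,8,9,10,11,12,13,14,15,16,17,18,19,20,21,22,23,24,25,26,27,28,29,30,31}
step 3: v2 <- ((v2 + v3) + (v2 - v2)) {1,2,3,4,5,6,7,8,9,10,11,12,13,14,15,16,17,18,19,20,21,22,23,24,25,26,27,28,29,30,31}
step 4: v2 <- max(6, (6 + v3))       {0}
step 5: v3 <- tid                    {0}
step 6: v2 <- (tid // 4)             {0}
step 7: v2 <- (v2 % 2)               {0,1,2,3,4,5,6,7,8,9,10,11,12,13,14,15,16,17,18,19,20,21,22,23,24,25,26,27,28,29,30,31}
step 8: v3 <- (max(tid, v3) + min(11, 1)) {0,1,2,3,4,5,6,7,8,9,10,11,12,13,14,15,16,17,18,19,20,21,22,23,24,25,26,27,28,29,30,31}
step 9: v2 <- v3                     {0,1,2,3,4,5,6,7,8,9,10,11,12,13,14,15,16,17,18,19,20,21,22,23,24,25,26,27,28,29,30,31}
step 10: v2 <- (max(8, 1) + (v2 + 1)) {0,1,2,3,4,5,6,7,8,9,10,11,12,13,14,15,16,17,18,19,20,21,22,23,24,25,26,27,28,29,30,31}

Answer: 11 steps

v3: 1,2,3,4,5,6,7,8,9,10,11,12,13,14,15,16,17,18,19,20,21,22,23,24,25,26,27,28,29,30,31,32
v2: 10,11,12,13,14,15,16,17,18,19,20,21,22,23,24,25,26,27,28,29,30,31,32,33,34,35,36,37,38,39,40,41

steps = 11; useful = 258; efficiency = 258/352 = 129/176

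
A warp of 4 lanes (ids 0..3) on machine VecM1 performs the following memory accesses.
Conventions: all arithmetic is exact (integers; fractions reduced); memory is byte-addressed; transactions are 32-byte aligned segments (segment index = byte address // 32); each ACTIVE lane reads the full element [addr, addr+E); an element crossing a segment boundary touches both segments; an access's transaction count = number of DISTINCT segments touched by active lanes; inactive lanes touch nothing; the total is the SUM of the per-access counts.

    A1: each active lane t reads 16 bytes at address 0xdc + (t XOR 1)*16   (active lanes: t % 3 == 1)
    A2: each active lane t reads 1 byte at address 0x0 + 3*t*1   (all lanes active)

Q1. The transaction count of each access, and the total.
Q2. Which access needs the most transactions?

A1: 2 transactions
A2: 1 transaction

Answer: 2,1; total 3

Answer: A1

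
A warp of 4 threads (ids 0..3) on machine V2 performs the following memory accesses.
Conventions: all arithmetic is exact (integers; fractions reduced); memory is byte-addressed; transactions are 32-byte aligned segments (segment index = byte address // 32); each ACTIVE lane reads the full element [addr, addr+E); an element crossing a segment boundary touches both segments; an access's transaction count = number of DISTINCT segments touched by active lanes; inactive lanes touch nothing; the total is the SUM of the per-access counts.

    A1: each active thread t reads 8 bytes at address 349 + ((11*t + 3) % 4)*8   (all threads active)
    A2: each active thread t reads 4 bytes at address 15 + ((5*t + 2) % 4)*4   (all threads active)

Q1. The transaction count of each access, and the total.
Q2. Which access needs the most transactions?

A1: 2 transactions
A2: 1 transaction

Answer: 2,1; total 3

Answer: A1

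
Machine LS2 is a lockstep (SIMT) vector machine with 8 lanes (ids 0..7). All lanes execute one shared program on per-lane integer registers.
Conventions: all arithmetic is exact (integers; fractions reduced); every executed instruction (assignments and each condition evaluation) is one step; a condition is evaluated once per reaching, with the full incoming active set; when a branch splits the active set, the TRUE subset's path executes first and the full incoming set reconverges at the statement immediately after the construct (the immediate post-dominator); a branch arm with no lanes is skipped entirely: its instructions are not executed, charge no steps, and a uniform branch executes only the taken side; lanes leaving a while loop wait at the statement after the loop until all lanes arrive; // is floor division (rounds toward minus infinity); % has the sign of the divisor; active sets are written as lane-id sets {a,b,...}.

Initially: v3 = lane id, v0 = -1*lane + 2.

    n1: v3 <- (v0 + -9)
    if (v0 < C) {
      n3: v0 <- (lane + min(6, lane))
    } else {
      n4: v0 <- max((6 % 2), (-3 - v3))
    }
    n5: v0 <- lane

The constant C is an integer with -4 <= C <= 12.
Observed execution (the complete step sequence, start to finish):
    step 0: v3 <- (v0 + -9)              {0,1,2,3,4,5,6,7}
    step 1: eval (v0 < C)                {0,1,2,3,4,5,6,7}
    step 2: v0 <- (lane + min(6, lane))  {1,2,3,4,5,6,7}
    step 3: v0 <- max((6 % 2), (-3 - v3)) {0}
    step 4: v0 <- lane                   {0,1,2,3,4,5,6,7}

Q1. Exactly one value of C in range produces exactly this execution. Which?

Answer: C = 2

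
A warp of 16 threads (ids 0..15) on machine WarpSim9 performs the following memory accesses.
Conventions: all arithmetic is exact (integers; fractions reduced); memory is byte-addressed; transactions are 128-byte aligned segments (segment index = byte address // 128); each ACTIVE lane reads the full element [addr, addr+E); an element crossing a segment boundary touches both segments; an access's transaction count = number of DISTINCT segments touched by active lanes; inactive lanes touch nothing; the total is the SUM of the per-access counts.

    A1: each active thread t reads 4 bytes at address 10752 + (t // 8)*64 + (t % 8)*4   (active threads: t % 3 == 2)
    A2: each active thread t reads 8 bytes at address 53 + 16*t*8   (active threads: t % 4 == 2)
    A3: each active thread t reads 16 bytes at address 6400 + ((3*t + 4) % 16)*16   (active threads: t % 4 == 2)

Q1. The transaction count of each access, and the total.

A1: 1 transaction
A2: 4 transactions
A3: 2 transactions

Answer: 1,4,2; total 7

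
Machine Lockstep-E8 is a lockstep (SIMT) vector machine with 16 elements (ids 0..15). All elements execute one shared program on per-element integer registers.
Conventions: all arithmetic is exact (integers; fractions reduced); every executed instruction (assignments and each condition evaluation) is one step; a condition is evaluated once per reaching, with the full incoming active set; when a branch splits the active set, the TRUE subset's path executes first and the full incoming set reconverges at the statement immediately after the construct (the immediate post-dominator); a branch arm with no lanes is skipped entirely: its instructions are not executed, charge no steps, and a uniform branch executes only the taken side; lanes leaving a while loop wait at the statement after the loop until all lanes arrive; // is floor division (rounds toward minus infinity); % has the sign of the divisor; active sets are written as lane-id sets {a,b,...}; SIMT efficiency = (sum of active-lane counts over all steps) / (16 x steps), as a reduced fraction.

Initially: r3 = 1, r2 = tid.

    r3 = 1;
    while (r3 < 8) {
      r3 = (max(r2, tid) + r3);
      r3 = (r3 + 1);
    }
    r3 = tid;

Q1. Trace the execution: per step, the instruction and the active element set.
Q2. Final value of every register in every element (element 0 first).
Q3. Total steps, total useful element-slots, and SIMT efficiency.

step 0: r3 <- 1                      {0,1,2,3,4,5,6,7,8,9,10,11,12,13,14,15}
step 1: eval (r3 < 8)                {0,1,2,3,4,5,6,7,8,9,10,11,12,13,14,15}
step 2: r3 <- (max(r2, tid) + r3)    {0,1,2,3,4,5,6,7,8,9,10,11,12,13,14,15}
step 3: r3 <- (r3 + 1)               {0,1,2,3,4,5,6,7,8,9,10,11,12,13,14,15}
step 4: eval (r3 < 8)                {0,1,2,3,4,5,6,7,8,9,10,11,12,13,14,15}
step 5: r3 <- (max(r2, tid) + r3)    {0,1,2,3,4,5}
step 6: r3 <- (r3 + 1)               {0,1,2,3,4,5}
step 7: eval (r3 < 8)                {0,1,2,3,4,5}
step 8: r3 <- (max(r2, tid) + r3)    {0,1,2}
step 9: r3 <- (r3 + 1)               {0,1,2}
step 10: eval (r3 < 8)                {0,1,2}
step 11: r3 <- (max(r2, tid) + r3)    {0,1}
step 12: r3 <- (r3 + 1)               {0,1}
step 13: eval (r3 < 8)                {0,1}
step 14: r3 <- (max(r2, tid) + r3)    {0}
step 15: r3 <- (r3 + 1)               {0}
step 16: eval (r3 < 8)                {0}
step 17: r3 <- (max(r2, tid) + r3)    {0}
step 18: r3 <- (r3 + 1)               {0}
step 19: eval (r3 < 8)                {0}
step 20: r3 <- (max(r2, tid) + r3)    {0}
step 21: r3 <- (r3 + 1)               {0}
step 22: eval (r3 < 8)                {0}
step 23: r3 <- tid                    {0,1,2,3,4,5,6,7,8,9,10,11,12,13,14,15}

Answer: 24 steps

r3: 0,1,2,3,4,5,6,7,8,9,10,11,12,13,14,15
r2: 0,1,2,3,4,5,6,7,8,9,10,11,12,13,14,15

steps = 24; useful = 138; efficiency = 138/384 = 23/64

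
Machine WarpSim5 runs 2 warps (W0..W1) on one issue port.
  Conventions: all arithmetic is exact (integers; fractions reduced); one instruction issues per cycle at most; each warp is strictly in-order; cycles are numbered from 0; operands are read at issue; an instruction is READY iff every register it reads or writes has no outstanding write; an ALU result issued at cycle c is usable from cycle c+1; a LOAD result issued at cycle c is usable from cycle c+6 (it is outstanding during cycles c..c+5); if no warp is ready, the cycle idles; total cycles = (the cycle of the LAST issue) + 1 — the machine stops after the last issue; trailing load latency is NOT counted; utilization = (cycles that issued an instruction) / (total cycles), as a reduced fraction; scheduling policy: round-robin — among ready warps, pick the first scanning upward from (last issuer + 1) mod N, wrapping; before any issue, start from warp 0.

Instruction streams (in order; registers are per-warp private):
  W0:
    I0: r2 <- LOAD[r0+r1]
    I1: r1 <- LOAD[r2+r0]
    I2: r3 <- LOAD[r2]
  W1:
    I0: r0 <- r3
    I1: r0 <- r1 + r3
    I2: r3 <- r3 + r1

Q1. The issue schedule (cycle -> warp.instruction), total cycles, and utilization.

cycle 0: W0.I0
cycle 1: W1.I0
cycle 2: W1.I1
cycle 3: W1.I2
cycle 4: idle
cycle 5: idle
cycle 6: W0.I1
cycle 7: W0.I2

Answer: 8 cycles, utilization 3/4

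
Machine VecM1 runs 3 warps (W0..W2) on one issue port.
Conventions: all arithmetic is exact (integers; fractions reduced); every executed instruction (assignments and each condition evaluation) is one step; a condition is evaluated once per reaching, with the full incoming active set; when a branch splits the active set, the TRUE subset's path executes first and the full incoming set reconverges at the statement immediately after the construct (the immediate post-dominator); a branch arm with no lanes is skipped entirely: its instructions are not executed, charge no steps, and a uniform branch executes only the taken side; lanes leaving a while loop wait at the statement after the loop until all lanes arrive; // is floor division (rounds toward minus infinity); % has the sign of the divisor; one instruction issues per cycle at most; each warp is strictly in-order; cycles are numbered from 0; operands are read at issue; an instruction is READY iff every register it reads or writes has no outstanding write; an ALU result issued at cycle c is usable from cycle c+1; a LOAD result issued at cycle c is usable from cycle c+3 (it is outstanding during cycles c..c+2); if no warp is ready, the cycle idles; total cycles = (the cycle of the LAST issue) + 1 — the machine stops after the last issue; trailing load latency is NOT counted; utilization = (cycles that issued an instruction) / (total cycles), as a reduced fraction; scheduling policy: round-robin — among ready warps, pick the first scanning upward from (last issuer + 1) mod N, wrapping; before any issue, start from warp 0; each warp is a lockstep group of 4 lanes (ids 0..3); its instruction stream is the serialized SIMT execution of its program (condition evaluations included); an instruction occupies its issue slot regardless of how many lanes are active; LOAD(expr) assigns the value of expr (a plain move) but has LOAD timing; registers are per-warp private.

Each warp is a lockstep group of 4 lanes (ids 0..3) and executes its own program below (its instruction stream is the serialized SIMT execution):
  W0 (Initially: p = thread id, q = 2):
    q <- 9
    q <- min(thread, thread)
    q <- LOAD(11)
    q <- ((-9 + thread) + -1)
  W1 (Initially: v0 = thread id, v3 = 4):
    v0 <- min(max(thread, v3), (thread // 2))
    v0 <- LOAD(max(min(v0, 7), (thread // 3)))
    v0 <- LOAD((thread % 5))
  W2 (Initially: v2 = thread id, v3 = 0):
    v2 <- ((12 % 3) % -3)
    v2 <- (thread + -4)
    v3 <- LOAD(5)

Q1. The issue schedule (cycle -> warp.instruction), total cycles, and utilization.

cycle 0: W0.I0
cycle 1: W1.I0
cycle 2: W2.I0
cycle 3: W0.I1
cycle 4: W1.I1
cycle 5: W2.I1
cycle 6: W0.I2
cycle 7: W1.I2
cycle 8: W2.I2
cycle 9: W0.I3

Answer: 10 cycles, utilization 1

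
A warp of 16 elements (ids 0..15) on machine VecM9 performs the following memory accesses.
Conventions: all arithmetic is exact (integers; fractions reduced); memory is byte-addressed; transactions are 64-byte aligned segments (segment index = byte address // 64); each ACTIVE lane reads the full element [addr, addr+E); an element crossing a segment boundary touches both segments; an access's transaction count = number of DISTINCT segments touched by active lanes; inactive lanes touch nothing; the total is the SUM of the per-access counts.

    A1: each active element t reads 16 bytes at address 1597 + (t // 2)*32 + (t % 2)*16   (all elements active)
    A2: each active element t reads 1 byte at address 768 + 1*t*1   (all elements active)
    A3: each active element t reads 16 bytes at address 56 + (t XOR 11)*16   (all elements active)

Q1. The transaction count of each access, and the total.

A1: 5 transactions
A2: 1 transaction
A3: 5 transactions

Answer: 5,1,5; total 11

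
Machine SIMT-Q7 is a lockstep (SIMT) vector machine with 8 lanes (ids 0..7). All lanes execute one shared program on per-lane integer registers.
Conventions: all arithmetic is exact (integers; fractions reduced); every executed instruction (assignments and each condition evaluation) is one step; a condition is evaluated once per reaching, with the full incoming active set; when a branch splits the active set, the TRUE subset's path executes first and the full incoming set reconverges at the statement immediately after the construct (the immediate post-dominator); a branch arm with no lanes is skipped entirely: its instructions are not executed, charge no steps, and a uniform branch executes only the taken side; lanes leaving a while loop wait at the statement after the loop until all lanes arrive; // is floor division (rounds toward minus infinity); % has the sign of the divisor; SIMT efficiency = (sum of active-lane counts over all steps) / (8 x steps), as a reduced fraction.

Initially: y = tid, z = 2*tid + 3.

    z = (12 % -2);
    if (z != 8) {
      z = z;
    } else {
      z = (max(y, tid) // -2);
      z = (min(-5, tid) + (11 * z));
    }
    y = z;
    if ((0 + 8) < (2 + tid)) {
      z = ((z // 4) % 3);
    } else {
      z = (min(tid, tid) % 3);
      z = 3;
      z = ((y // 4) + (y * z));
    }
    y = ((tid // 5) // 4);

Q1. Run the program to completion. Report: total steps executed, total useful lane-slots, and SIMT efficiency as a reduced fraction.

Answer: 10 steps, 70 useful, 7/8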